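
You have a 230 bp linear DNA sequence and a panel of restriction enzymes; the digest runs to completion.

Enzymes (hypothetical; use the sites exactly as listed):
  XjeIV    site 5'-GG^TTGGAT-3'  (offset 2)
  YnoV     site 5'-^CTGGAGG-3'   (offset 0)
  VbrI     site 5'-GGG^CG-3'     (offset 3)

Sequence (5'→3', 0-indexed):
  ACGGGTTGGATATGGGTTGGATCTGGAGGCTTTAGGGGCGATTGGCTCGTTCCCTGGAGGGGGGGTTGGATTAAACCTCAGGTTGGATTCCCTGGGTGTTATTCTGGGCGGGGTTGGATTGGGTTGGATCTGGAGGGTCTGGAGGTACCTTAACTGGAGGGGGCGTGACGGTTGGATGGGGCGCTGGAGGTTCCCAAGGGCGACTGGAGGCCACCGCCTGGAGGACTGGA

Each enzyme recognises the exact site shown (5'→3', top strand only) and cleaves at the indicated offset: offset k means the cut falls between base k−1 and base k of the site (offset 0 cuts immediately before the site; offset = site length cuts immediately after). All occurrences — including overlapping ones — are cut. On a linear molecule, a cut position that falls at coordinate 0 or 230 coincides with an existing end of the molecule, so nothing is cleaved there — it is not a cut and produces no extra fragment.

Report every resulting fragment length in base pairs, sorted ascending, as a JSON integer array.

[2,3,5,5,6,6,8,9,10,10,10,11,12,13,14,15,15,16,17,17,26]

Site scan:
  XjeIV (GGTTGGAT, off=2): starts [3, 14, 63, 80, 111, 121, 169] → cuts [5, 16, 65, 82, 113, 123, 171]
  YnoV (CTGGAGG, off=0): starts [22, 53, 129, 138, 153, 183, 203, 217] → cuts [22, 53, 129, 138, 153, 183, 203, 217]
  VbrI (GGGCG, off=3): starts [35, 105, 160, 178, 197] → cuts [38, 108, 163, 181, 200]

Pooled cuts: [5, 16, 22, 38, 53, 65, 82, 108, 113, 123, 129, 138, 153, 163, 171, 181, 183, 200, 203, 217]

Fragments:
  [0,5): 5 bp
  [5,16): 11 bp
  [16,22): 6 bp
  [22,38): 16 bp
  [38,53): 15 bp
  [53,65): 12 bp
  [65,82): 17 bp
  [82,108): 26 bp
  [108,113): 5 bp
  [113,123): 10 bp
  [123,129): 6 bp
  [129,138): 9 bp
  [138,153): 15 bp
  [153,163): 10 bp
  [163,171): 8 bp
  [171,181): 10 bp
  [181,183): 2 bp
  [183,200): 17 bp
  [200,203): 3 bp
  [203,217): 14 bp
  [217,230): 13 bp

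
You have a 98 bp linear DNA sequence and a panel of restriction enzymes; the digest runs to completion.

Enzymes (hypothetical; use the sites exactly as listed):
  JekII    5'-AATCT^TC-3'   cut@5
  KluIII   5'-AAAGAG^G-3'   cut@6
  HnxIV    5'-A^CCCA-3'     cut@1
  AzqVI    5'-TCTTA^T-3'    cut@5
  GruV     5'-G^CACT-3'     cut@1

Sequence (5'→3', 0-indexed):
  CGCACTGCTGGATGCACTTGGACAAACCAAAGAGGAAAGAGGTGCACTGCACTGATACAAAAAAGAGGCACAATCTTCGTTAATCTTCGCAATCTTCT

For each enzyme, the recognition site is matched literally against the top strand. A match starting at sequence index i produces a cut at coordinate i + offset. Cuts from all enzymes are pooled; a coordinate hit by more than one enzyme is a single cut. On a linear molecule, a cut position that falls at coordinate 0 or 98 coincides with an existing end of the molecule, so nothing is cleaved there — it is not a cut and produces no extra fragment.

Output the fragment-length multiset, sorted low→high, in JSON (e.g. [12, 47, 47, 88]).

Site scan:
  JekII AATCTTC/5: at [71, 81, 90] ⇒ [76, 86, 95]
  KluIII AAAGAGG/6: at [28, 35, 61] ⇒ [34, 41, 67]
  HnxIV (ACCCA, off=1): no sites
  AzqVI (TCTTAT, off=5): no sites
  GruV GCACT/1: at [1, 13, 43, 48] ⇒ [2, 14, 44, 49]

All cut coordinates (distinct, sorted): [2, 14, 34, 41, 44, 49, 67, 76, 86, 95]

Fragment lengths:
  [0,2): 2 bp
  [2,14): 12 bp
  [14,34): 20 bp
  [34,41): 7 bp
  [41,44): 3 bp
  [44,49): 5 bp
  [49,67): 18 bp
  [67,76): 9 bp
  [76,86): 10 bp
  [86,95): 9 bp
  [95,98): 3 bp

[2,3,3,5,7,9,9,10,12,18,20]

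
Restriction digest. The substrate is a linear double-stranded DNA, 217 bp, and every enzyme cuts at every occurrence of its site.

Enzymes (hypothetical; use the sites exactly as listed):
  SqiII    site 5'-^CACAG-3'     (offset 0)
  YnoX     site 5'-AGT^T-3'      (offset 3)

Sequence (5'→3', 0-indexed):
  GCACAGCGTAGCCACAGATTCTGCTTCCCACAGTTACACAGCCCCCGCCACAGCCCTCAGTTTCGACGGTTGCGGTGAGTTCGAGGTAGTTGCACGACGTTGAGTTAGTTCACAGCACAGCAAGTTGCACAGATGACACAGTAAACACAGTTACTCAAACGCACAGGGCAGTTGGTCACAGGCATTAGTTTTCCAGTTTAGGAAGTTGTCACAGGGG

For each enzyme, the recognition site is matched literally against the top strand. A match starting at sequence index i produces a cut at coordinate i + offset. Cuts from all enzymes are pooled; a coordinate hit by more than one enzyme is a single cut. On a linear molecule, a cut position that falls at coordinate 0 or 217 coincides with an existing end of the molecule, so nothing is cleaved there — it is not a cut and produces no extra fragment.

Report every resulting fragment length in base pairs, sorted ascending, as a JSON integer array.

[1,1,2,2,3,4,4,5,6,6,8,8,9,9,9,10,10,10,11,11,12,13,13,15,16,19]

Scan for sites:
  SqiII CACAG/0: at [1, 12, 28, 36, 48, 110, 115, 127, 136, 145, 161, 176, 209] ⇒ [1, 12, 28, 36, 48, 110, 115, 127, 136, 145, 161, 176, 209]
  YnoX AGTT/3: at [31, 58, 77, 87, 102, 106, 122, 148, 169, 186, 194, 203] ⇒ [34, 61, 80, 90, 105, 109, 125, 151, 172, 189, 197, 206]

All cut coordinates (distinct, sorted): [1, 12, 28, 34, 36, 48, 61, 80, 90, 105, 109, 110, 115, 125, 127, 136, 145, 151, 161, 172, 176, 189, 197, 206, 209]

Fragment lengths:
  [0,1): 1 bp
  [1,12): 11 bp
  [12,28): 16 bp
  [28,34): 6 bp
  [34,36): 2 bp
  [36,48): 12 bp
  [48,61): 13 bp
  [61,80): 19 bp
  [80,90): 10 bp
  [90,105): 15 bp
  [105,109): 4 bp
  [109,110): 1 bp
  [110,115): 5 bp
  [115,125): 10 bp
  [125,127): 2 bp
  [127,136): 9 bp
  [136,145): 9 bp
  [145,151): 6 bp
  [151,161): 10 bp
  [161,172): 11 bp
  [172,176): 4 bp
  [176,189): 13 bp
  [189,197): 8 bp
  [197,206): 9 bp
  [206,209): 3 bp
  [209,217): 8 bp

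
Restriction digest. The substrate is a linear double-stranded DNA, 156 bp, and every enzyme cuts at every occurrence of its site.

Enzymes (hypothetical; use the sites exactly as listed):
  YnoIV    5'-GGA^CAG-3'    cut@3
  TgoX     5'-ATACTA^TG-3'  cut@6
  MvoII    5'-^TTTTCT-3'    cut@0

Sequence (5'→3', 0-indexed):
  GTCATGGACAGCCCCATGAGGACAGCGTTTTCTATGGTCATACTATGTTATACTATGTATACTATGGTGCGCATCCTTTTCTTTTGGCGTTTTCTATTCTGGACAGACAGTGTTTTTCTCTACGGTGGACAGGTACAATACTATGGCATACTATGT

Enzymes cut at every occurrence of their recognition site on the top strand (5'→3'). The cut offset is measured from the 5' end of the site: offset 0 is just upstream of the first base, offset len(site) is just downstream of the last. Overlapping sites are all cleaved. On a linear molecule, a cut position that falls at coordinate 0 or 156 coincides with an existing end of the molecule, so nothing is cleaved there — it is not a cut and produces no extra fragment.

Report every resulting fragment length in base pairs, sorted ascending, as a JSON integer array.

[3,5,8,9,10,10,10,12,13,14,14,14,16,18]

Site scan:
  YnoIV (GGACAG, off=3): starts [5, 19, 100, 126] → cuts [8, 22, 103, 129]
  TgoX (ATACTATG, off=6): starts [39, 49, 58, 137, 147] → cuts [45, 55, 64, 143, 153]
  MvoII (TTTTCT, off=0): starts [27, 76, 89, 113] → cuts [27, 76, 89, 113]

Pooled cuts: [8, 22, 27, 45, 55, 64, 76, 89, 103, 113, 129, 143, 153]

Fragments:
  [0,8): 8 bp
  [8,22): 14 bp
  [22,27): 5 bp
  [27,45): 18 bp
  [45,55): 10 bp
  [55,64): 9 bp
  [64,76): 12 bp
  [76,89): 13 bp
  [89,103): 14 bp
  [103,113): 10 bp
  [113,129): 16 bp
  [129,143): 14 bp
  [143,153): 10 bp
  [153,156): 3 bp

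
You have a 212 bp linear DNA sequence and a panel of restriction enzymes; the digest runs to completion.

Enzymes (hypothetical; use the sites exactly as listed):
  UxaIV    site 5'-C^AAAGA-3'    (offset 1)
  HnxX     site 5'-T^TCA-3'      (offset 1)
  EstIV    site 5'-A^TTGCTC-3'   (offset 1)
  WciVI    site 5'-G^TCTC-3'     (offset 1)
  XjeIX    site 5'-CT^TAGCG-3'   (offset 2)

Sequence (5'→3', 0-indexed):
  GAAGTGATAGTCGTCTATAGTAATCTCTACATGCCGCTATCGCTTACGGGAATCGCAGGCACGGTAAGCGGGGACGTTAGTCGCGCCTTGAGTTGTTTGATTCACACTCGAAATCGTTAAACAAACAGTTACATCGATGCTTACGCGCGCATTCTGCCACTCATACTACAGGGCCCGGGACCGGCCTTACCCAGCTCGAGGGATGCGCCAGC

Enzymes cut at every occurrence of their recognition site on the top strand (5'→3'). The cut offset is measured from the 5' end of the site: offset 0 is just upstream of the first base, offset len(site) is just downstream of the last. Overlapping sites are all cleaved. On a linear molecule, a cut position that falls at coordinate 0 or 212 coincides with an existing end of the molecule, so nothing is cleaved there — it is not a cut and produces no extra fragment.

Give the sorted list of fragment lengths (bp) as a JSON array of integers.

Per-enzyme occurrences:
  UxaIV (CAAAGA, off=1): no sites
  HnxX (TTCA, off=1): starts [100] → cuts [101]
  EstIV (ATTGCTC, off=1): no sites
  WciVI (GTCTC, off=1): no sites
  XjeIX (CTTAGCG, off=2): no sites

All cut coordinates (distinct, sorted): [101]

Fragments:
  [0,101): 101 bp
  [101,212): 111 bp

[101,111]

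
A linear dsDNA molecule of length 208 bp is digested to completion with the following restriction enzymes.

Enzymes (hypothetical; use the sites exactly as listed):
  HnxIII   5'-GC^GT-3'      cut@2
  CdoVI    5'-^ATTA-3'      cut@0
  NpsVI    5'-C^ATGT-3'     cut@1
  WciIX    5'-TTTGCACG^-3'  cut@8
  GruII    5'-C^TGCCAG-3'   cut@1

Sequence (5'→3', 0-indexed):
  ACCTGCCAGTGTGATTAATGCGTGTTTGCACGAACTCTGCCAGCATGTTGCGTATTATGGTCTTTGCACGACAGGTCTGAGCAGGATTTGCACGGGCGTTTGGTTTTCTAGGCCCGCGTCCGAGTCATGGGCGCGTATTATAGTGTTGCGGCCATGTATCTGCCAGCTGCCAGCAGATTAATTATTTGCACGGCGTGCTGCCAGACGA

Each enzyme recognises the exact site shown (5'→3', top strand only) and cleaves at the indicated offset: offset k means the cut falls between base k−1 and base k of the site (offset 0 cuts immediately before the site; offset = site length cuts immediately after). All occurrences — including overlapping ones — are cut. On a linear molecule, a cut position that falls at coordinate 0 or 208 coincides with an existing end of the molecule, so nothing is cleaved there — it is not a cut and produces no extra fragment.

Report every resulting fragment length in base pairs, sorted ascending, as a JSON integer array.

[2,2,2,3,3,4,4,5,7,7,7,7,8,9,10,10,11,12,17,17,17,20,24]

Scan for sites:
  HnxIII GCGT/2: at [19, 49, 95, 115, 132, 192] ⇒ [21, 51, 97, 117, 134, 194]
  CdoVI ATTA/0: at [13, 53, 136, 176, 180] ⇒ [13, 53, 136, 176, 180]
  NpsVI CATGT/1: at [43, 152] ⇒ [44, 153]
  WciIX TTTGCACG/8: at [24, 62, 86, 184] ⇒ [32, 70, 94, 192]
  GruII CTGCCAG/1: at [2, 36, 159, 166, 197] ⇒ [3, 37, 160, 167, 198]

Pooled cuts: [3, 13, 21, 32, 37, 44, 51, 53, 70, 94, 97, 117, 134, 136, 153, 160, 167, 176, 180, 192, 194, 198]

Fragment lengths:
  [0,3): 3 bp
  [3,13): 10 bp
  [13,21): 8 bp
  [21,32): 11 bp
  [32,37): 5 bp
  [37,44): 7 bp
  [44,51): 7 bp
  [51,53): 2 bp
  [53,70): 17 bp
  [70,94): 24 bp
  [94,97): 3 bp
  [97,117): 20 bp
  [117,134): 17 bp
  [134,136): 2 bp
  [136,153): 17 bp
  [153,160): 7 bp
  [160,167): 7 bp
  [167,176): 9 bp
  [176,180): 4 bp
  [180,192): 12 bp
  [192,194): 2 bp
  [194,198): 4 bp
  [198,208): 10 bp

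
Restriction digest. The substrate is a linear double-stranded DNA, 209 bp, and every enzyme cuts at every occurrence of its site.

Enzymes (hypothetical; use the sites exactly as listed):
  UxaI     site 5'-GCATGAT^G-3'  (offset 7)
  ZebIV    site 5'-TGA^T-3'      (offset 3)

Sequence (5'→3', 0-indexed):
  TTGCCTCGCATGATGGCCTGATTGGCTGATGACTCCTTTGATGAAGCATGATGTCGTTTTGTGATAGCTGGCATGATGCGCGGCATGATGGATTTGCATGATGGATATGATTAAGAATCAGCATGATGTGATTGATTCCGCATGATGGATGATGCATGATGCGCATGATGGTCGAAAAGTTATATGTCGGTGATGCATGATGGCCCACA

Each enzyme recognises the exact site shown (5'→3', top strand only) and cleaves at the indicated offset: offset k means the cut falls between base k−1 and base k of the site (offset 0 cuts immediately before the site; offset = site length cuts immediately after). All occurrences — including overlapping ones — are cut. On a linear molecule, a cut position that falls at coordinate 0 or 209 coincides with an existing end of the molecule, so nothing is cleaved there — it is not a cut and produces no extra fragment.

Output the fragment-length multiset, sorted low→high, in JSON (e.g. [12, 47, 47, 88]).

[1,1,1,1,1,1,1,1,1,1,4,4,6,7,7,7,8,8,8,8,10,10,11,12,12,12,12,13,16,24]

Scan for sites:
  UxaI GCATGATG/7: at [7, 45, 70, 82, 95, 120, 139, 153, 162, 194] ⇒ [14, 52, 77, 89, 102, 127, 146, 160, 169, 201]
  ZebIV TGAT/3: at [10, 18, 26, 38, 48, 61, 73, 85, 98, 107, 123, 128, 132, 142, 149, 156, 165, 190, 197] ⇒ [13, 21, 29, 41, 51, 64, 76, 88, 101, 110, 126, 131, 135, 145, 152, 159, 168, 193, 200]

All cut coordinates (distinct, sorted): [13, 14, 21, 29, 41, 51, 52, 64, 76, 77, 88, 89, 101, 102, 110, 126, 127, 131, 135, 145, 146, 152, 159, 160, 168, 169, 193, 200, 201]

Fragments:
  [0,13): 13 bp
  [13,14): 1 bp
  [14,21): 7 bp
  [21,29): 8 bp
  [29,41): 12 bp
  [41,51): 10 bp
  [51,52): 1 bp
  [52,64): 12 bp
  [64,76): 12 bp
  [76,77): 1 bp
  [77,88): 11 bp
  [88,89): 1 bp
  [89,101): 12 bp
  [101,102): 1 bp
  [102,110): 8 bp
  [110,126): 16 bp
  [126,127): 1 bp
  [127,131): 4 bp
  [131,135): 4 bp
  [135,145): 10 bp
  [145,146): 1 bp
  [146,152): 6 bp
  [152,159): 7 bp
  [159,160): 1 bp
  [160,168): 8 bp
  [168,169): 1 bp
  [169,193): 24 bp
  [193,200): 7 bp
  [200,201): 1 bp
  [201,209): 8 bp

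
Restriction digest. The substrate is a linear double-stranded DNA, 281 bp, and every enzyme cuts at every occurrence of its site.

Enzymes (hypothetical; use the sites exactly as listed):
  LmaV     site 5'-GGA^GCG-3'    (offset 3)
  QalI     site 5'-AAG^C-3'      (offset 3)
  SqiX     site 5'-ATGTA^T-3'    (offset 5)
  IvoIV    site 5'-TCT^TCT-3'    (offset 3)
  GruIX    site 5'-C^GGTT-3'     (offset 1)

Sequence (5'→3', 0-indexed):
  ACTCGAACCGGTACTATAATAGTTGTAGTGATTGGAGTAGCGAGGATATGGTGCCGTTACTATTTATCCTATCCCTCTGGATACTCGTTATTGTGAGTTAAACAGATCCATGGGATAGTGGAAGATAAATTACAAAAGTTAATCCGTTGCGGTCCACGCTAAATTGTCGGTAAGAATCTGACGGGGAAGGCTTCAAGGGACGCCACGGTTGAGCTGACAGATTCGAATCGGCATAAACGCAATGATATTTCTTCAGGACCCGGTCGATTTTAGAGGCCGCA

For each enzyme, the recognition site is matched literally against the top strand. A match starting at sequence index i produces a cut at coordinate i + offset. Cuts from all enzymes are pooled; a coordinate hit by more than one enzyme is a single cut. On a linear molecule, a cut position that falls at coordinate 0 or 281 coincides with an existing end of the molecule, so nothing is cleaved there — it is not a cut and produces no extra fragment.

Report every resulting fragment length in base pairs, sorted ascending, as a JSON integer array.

[75,206]

Site scan:
  LmaV (GGAGCG, off=3): no sites
  QalI (AAGC, off=3): no sites
  SqiX (ATGTAT, off=5): no sites
  IvoIV (TCTTCT, off=3): no sites
  GruIX (CGGTT, off=1): starts [205] → cuts [206]

All cut coordinates (distinct, sorted): [206]

Fragments:
  [0,206): 206 bp
  [206,281): 75 bp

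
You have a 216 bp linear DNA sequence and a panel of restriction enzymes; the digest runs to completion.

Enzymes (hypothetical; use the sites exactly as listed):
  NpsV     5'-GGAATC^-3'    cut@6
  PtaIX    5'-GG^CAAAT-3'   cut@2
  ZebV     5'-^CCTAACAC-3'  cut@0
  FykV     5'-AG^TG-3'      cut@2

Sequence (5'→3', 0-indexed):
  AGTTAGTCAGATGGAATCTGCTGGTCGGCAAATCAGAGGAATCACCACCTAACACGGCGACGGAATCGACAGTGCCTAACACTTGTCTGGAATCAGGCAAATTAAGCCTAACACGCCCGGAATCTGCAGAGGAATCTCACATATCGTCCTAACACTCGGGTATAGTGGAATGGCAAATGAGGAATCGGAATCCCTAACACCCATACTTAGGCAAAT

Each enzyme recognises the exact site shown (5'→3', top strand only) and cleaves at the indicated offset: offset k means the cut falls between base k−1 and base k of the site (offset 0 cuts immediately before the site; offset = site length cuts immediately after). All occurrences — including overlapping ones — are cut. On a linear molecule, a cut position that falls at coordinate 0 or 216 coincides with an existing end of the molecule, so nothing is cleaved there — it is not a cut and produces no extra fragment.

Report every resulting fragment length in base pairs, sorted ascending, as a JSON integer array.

[2,3,4,5,5,6,8,9,10,11,12,13,15,18,18,18,19,20,20]

Per-enzyme occurrences:
  NpsV (GGAATC, off=6): starts [12, 37, 61, 88, 118, 130, 180, 186] → cuts [18, 43, 67, 94, 124, 136, 186, 192]
  PtaIX (GGCAAAT, off=2): starts [26, 95, 171, 209] → cuts [28, 97, 173, 211]
  ZebV (CCTAACAC, off=0): starts [47, 74, 106, 147, 192] → cuts [47, 74, 106, 147, 192]
  FykV (AGTG, off=2): starts [70, 163] → cuts [72, 165]

Pooled cuts: [18, 28, 43, 47, 67, 72, 74, 94, 97, 106, 124, 136, 147, 165, 173, 186, 192, 211]

Fragments:
  [0,18): 18 bp
  [18,28): 10 bp
  [28,43): 15 bp
  [43,47): 4 bp
  [47,67): 20 bp
  [67,72): 5 bp
  [72,74): 2 bp
  [74,94): 20 bp
  [94,97): 3 bp
  [97,106): 9 bp
  [106,124): 18 bp
  [124,136): 12 bp
  [136,147): 11 bp
  [147,165): 18 bp
  [165,173): 8 bp
  [173,186): 13 bp
  [186,192): 6 bp
  [192,211): 19 bp
  [211,216): 5 bp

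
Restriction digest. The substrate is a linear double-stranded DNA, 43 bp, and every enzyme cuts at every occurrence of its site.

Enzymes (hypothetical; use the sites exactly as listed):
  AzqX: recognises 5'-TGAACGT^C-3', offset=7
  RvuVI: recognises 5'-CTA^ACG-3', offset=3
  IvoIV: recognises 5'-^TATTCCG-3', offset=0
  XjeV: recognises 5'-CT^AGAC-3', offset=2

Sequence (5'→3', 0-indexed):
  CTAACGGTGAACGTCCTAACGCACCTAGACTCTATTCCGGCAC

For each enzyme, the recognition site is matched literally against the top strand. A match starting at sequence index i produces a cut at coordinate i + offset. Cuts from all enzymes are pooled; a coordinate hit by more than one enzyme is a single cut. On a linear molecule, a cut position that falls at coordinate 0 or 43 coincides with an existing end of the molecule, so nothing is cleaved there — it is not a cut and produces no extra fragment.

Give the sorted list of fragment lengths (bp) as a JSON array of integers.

Site scan:
  AzqX TGAACGTC/7: at [7] ⇒ [14]
  RvuVI CTAACG/3: at [0, 15] ⇒ [3, 18]
  IvoIV TATTCCG/0: at [32] ⇒ [32]
  XjeV CTAGAC/2: at [24] ⇒ [26]

All cut coordinates (distinct, sorted): [3, 14, 18, 26, 32]

Fragments:
  [0,3): 3 bp
  [3,14): 11 bp
  [14,18): 4 bp
  [18,26): 8 bp
  [26,32): 6 bp
  [32,43): 11 bp

[3,4,6,8,11,11]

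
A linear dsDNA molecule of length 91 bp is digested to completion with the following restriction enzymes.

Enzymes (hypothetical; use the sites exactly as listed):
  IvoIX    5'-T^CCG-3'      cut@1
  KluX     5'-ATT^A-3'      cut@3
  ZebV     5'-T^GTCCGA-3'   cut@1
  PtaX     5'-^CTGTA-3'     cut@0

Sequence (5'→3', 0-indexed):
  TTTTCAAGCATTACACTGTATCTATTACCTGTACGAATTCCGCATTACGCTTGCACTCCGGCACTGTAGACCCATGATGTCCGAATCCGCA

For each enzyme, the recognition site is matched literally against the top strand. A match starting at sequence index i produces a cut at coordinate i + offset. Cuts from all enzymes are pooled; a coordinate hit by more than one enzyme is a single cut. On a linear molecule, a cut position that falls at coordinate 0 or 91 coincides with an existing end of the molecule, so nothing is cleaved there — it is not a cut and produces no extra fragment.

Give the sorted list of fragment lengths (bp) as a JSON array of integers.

Per-enzyme occurrences:
  IvoIX (TCCG, off=1): starts [38, 56, 79, 85] → cuts [39, 57, 80, 86]
  KluX (ATTA, off=3): starts [9, 23, 43] → cuts [12, 26, 46]
  ZebV (TGTCCGA, off=1): starts [77] → cuts [78]
  PtaX (CTGTA, off=0): starts [15, 28, 63] → cuts [15, 28, 63]

All cut coordinates (distinct, sorted): [12, 15, 26, 28, 39, 46, 57, 63, 78, 80, 86]

Fragments:
  [0,12): 12 bp
  [12,15): 3 bp
  [15,26): 11 bp
  [26,28): 2 bp
  [28,39): 11 bp
  [39,46): 7 bp
  [46,57): 11 bp
  [57,63): 6 bp
  [63,78): 15 bp
  [78,80): 2 bp
  [80,86): 6 bp
  [86,91): 5 bp

[2,2,3,5,6,6,7,11,11,11,12,15]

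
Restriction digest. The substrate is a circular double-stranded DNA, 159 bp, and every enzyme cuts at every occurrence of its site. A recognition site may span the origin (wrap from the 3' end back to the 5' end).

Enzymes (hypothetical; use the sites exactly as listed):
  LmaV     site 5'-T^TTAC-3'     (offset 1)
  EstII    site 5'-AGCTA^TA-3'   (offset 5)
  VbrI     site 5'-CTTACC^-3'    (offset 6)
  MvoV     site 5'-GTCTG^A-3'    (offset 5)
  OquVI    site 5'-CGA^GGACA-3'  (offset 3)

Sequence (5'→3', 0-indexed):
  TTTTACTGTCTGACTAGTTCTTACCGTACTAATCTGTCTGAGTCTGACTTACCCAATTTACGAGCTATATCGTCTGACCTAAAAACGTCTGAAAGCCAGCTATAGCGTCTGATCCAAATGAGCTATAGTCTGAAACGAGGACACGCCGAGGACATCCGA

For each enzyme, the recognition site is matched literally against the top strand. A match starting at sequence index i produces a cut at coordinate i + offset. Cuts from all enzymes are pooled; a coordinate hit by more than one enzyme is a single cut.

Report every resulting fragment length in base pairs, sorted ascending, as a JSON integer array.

[4,6,6,7,7,9,9,10,10,11,11,12,13,14,15,15]

Site scan:
  LmaV TTTAC/1: at [1, 56] ⇒ [2, 57]
  EstII AGCTATA/5: at [62, 97, 120] ⇒ [67, 102, 125]
  VbrI CTTACC/6: at [19, 47] ⇒ [25, 53]
  MvoV GTCTGA/5: at [7, 35, 41, 71, 86, 106, 127] ⇒ [12, 40, 46, 76, 91, 111, 132]
  OquVI CGAGGACA/3: at [135, 146] ⇒ [138, 149]

Pooled cuts: [2, 12, 25, 40, 46, 53, 57, 67, 76, 91, 102, 111, 125, 132, 138, 149]

Fragments:
  2→12: 10 bp
  12→25: 13 bp
  25→40: 15 bp
  40→46: 6 bp
  46→53: 7 bp
  53→57: 4 bp
  57→67: 10 bp
  67→76: 9 bp
  76→91: 15 bp
  91→102: 11 bp
  102→111: 9 bp
  111→125: 14 bp
  125→132: 7 bp
  132→138: 6 bp
  138→149: 11 bp
  149→2 (wrap): 159-149+2 = 12 bp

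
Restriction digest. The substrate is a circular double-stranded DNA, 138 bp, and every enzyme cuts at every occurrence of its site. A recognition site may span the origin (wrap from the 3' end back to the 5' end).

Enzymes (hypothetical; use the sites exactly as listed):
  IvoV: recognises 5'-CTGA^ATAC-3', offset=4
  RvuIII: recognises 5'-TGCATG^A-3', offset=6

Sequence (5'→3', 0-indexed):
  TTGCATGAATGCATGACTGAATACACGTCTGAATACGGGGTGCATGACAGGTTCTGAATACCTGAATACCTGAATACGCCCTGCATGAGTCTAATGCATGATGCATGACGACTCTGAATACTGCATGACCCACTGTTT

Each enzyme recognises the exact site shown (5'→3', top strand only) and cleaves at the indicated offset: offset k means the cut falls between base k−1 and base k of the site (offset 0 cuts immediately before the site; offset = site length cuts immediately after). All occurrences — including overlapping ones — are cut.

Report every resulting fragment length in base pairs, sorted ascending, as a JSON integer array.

[5,7,8,8,8,10,10,11,12,13,14,14,18]

Scan for sites:
  IvoV (CTGAATAC, off=4): starts [16, 28, 53, 61, 69, 113] → cuts [20, 32, 57, 65, 73, 117]
  RvuIII (TGCATGA, off=6): starts [1, 9, 40, 81, 94, 101, 121] → cuts [7, 15, 46, 87, 100, 107, 127]

Pooled cuts: [7, 15, 20, 32, 46, 57, 65, 73, 87, 100, 107, 117, 127]

Fragment lengths:
  7→15: 8 bp
  15→20: 5 bp
  20→32: 12 bp
  32→46: 14 bp
  46→57: 11 bp
  57→65: 8 bp
  65→73: 8 bp
  73→87: 14 bp
  87→100: 13 bp
  100→107: 7 bp
  107→117: 10 bp
  117→127: 10 bp
  127→7 (wrap): 138-127+7 = 18 bp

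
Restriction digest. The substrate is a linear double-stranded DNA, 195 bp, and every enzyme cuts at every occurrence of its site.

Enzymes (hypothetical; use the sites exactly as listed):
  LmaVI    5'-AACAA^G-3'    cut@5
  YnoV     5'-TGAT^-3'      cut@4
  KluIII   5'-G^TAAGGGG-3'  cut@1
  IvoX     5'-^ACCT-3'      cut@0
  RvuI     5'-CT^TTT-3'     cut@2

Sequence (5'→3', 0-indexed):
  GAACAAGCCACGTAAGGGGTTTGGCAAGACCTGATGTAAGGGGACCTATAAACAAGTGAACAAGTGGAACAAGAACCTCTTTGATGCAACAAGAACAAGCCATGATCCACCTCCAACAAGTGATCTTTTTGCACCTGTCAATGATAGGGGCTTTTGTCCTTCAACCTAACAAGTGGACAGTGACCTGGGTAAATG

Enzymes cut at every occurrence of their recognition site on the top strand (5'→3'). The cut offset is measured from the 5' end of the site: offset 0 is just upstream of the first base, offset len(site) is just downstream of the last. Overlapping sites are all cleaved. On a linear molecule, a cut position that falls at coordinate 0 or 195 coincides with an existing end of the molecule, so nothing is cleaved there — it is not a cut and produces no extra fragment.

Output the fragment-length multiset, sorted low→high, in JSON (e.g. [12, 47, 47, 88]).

[1,2,2,2,5,6,6,6,6,7,7,7,7,8,8,9,9,10,11,11,11,12,13,13,16]

Site scan:
  LmaVI AACAAG/5: at [1, 50, 58, 67, 87, 93, 114, 167] ⇒ [6, 55, 63, 72, 92, 98, 119, 172]
  YnoV TGAT/4: at [31, 81, 102, 120, 141] ⇒ [35, 85, 106, 124, 145]
  KluIII GTAAGGGG/1: at [11, 35] ⇒ [12, 36]
  IvoX ACCT/0: at [28, 43, 74, 108, 132, 163, 182] ⇒ [28, 43, 74, 108, 132, 163, 182]
  RvuI CTTTT/2: at [124, 150] ⇒ [126, 152]

All cut coordinates (distinct, sorted): [6, 12, 28, 35, 36, 43, 55, 63, 72, 74, 85, 92, 98, 106, 108, 119, 124, 126, 132, 145, 152, 163, 172, 182]

Fragment lengths:
  [0,6): 6 bp
  [6,12): 6 bp
  [12,28): 16 bp
  [28,35): 7 bp
  [35,36): 1 bp
  [36,43): 7 bp
  [43,55): 12 bp
  [55,63): 8 bp
  [63,72): 9 bp
  [72,74): 2 bp
  [74,85): 11 bp
  [85,92): 7 bp
  [92,98): 6 bp
  [98,106): 8 bp
  [106,108): 2 bp
  [108,119): 11 bp
  [119,124): 5 bp
  [124,126): 2 bp
  [126,132): 6 bp
  [132,145): 13 bp
  [145,152): 7 bp
  [152,163): 11 bp
  [163,172): 9 bp
  [172,182): 10 bp
  [182,195): 13 bp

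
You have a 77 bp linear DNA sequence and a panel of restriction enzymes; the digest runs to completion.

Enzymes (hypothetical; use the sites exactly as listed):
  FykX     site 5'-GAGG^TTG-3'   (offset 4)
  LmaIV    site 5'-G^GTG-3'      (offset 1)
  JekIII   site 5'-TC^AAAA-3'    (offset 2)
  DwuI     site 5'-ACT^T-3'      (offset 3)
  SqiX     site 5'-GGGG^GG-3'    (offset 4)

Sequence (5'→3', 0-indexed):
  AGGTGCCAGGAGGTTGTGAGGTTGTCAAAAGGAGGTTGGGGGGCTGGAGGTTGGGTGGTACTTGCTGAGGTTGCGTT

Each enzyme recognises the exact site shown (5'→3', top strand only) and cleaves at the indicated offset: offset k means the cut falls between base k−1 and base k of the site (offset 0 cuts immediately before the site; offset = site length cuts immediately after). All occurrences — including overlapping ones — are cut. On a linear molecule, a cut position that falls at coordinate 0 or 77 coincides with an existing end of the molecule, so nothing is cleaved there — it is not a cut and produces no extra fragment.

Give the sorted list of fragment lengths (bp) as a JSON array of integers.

Per-enzyme occurrences:
  FykX (GAGGTTG, off=4): starts [9, 17, 31, 46, 66] → cuts [13, 21, 35, 50, 70]
  LmaIV (GGTG, off=1): starts [1, 53] → cuts [2, 54]
  JekIII (TCAAAA, off=2): starts [24] → cuts [26]
  DwuI (ACTT, off=3): starts [59] → cuts [62]
  SqiX (GGGGGG, off=4): starts [37] → cuts [41]

Pooled cuts: [2, 13, 21, 26, 35, 41, 50, 54, 62, 70]

Fragments:
  [0,2): 2 bp
  [2,13): 11 bp
  [13,21): 8 bp
  [21,26): 5 bp
  [26,35): 9 bp
  [35,41): 6 bp
  [41,50): 9 bp
  [50,54): 4 bp
  [54,62): 8 bp
  [62,70): 8 bp
  [70,77): 7 bp

[2,4,5,6,7,8,8,8,9,9,11]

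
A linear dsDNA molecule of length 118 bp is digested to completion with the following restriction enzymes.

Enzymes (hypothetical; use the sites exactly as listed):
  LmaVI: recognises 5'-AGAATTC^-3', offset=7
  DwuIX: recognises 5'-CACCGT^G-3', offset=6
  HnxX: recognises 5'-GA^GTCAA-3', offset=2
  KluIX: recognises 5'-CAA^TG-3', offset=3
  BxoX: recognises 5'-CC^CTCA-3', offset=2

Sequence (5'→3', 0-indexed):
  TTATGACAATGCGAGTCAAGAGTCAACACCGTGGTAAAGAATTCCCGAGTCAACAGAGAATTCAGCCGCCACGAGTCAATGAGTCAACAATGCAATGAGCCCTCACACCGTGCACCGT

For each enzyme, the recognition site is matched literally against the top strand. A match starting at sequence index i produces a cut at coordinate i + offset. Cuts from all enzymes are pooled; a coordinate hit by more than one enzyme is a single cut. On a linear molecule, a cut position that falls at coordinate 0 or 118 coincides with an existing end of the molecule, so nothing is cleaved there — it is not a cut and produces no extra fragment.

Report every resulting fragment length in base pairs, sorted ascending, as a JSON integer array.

Scan for sites:
  LmaVI AGAATTC/7: at [37, 56] ⇒ [44, 63]
  DwuIX CACCGTG/6: at [26, 105] ⇒ [32, 111]
  HnxX GAGTCAA/2: at [12, 19, 46, 72, 80] ⇒ [14, 21, 48, 74, 82]
  KluIX CAATG/3: at [6, 76, 87, 92] ⇒ [9, 79, 90, 95]
  BxoX CCCTCA/2: at [99] ⇒ [101]

Pooled cuts: [9, 14, 21, 32, 44, 48, 63, 74, 79, 82, 90, 95, 101, 111]

Fragment lengths:
  [0,9): 9 bp
  [9,14): 5 bp
  [14,21): 7 bp
  [21,32): 11 bp
  [32,44): 12 bp
  [44,48): 4 bp
  [48,63): 15 bp
  [63,74): 11 bp
  [74,79): 5 bp
  [79,82): 3 bp
  [82,90): 8 bp
  [90,95): 5 bp
  [95,101): 6 bp
  [101,111): 10 bp
  [111,118): 7 bp

[3,4,5,5,5,6,7,7,8,9,10,11,11,12,15]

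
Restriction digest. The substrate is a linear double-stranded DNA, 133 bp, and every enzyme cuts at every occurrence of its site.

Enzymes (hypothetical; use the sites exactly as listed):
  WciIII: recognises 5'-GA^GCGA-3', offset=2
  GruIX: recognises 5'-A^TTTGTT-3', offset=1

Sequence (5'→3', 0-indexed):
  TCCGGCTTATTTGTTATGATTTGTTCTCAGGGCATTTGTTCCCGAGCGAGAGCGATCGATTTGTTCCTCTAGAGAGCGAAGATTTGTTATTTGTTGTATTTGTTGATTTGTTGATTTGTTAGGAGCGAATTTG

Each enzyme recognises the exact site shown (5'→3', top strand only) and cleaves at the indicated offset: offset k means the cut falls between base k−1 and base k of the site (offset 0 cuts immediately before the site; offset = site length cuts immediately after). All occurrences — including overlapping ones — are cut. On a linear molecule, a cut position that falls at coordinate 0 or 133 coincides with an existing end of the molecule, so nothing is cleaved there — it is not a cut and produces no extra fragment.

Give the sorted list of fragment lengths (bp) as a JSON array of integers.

[6,7,7,8,8,8,9,9,9,10,10,11,15,16]

Scan for sites:
  WciIII (GAGCGA, off=2): starts [43, 49, 73, 122] → cuts [45, 51, 75, 124]
  GruIX (ATTTGTT, off=1): starts [8, 18, 33, 58, 81, 88, 97, 105, 113] → cuts [9, 19, 34, 59, 82, 89, 98, 106, 114]

Pooled cuts: [9, 19, 34, 45, 51, 59, 75, 82, 89, 98, 106, 114, 124]

Fragments:
  [0,9): 9 bp
  [9,19): 10 bp
  [19,34): 15 bp
  [34,45): 11 bp
  [45,51): 6 bp
  [51,59): 8 bp
  [59,75): 16 bp
  [75,82): 7 bp
  [82,89): 7 bp
  [89,98): 9 bp
  [98,106): 8 bp
  [106,114): 8 bp
  [114,124): 10 bp
  [124,133): 9 bp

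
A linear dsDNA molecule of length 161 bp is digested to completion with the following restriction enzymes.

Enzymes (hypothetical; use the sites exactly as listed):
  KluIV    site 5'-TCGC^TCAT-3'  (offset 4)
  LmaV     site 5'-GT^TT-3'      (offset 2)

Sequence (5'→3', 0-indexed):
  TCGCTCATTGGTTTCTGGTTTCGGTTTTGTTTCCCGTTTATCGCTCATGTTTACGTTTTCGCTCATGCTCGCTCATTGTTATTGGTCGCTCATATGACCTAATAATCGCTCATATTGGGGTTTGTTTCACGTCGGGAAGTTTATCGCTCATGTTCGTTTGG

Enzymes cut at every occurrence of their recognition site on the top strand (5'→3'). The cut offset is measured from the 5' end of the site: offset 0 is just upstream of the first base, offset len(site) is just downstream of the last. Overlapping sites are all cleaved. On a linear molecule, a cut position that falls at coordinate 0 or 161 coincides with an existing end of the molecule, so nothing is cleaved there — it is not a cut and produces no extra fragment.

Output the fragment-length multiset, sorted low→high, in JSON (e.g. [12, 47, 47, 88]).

[4,4,4,5,6,6,6,6,7,7,7,7,8,10,10,12,15,17,20]

Site scan:
  KluIV (TCGCTCAT, off=4): starts [0, 40, 58, 68, 85, 105, 143] → cuts [4, 44, 62, 72, 89, 109, 147]
  LmaV (GTTT, off=2): starts [10, 17, 23, 28, 35, 48, 54, 119, 123, 138, 155] → cuts [12, 19, 25, 30, 37, 50, 56, 121, 125, 140, 157]

Pooled cuts: [4, 12, 19, 25, 30, 37, 44, 50, 56, 62, 72, 89, 109, 121, 125, 140, 147, 157]

Fragments:
  [0,4): 4 bp
  [4,12): 8 bp
  [12,19): 7 bp
  [19,25): 6 bp
  [25,30): 5 bp
  [30,37): 7 bp
  [37,44): 7 bp
  [44,50): 6 bp
  [50,56): 6 bp
  [56,62): 6 bp
  [62,72): 10 bp
  [72,89): 17 bp
  [89,109): 20 bp
  [109,121): 12 bp
  [121,125): 4 bp
  [125,140): 15 bp
  [140,147): 7 bp
  [147,157): 10 bp
  [157,161): 4 bp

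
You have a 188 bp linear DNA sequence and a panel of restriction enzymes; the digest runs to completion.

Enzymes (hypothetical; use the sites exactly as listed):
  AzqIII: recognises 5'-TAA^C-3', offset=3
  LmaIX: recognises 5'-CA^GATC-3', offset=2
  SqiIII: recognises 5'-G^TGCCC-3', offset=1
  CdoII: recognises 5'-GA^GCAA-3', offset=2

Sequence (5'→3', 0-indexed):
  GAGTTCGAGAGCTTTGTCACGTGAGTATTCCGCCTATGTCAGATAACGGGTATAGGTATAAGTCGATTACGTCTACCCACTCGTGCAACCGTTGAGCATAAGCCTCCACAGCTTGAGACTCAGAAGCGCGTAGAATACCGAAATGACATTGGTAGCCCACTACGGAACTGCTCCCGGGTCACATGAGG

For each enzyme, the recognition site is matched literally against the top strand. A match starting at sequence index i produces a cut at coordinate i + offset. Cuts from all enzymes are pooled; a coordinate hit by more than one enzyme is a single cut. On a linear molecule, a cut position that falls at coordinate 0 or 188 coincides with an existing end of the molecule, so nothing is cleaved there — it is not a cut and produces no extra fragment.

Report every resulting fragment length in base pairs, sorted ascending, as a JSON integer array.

[46,142]

Per-enzyme occurrences:
  AzqIII TAAC/3: at [43] ⇒ [46]
  LmaIX (CAGATC, off=2): no sites
  SqiIII (GTGCCC, off=1): no sites
  CdoII (GAGCAA, off=2): no sites

Pooled cuts: [46]

Fragments:
  [0,46): 46 bp
  [46,188): 142 bp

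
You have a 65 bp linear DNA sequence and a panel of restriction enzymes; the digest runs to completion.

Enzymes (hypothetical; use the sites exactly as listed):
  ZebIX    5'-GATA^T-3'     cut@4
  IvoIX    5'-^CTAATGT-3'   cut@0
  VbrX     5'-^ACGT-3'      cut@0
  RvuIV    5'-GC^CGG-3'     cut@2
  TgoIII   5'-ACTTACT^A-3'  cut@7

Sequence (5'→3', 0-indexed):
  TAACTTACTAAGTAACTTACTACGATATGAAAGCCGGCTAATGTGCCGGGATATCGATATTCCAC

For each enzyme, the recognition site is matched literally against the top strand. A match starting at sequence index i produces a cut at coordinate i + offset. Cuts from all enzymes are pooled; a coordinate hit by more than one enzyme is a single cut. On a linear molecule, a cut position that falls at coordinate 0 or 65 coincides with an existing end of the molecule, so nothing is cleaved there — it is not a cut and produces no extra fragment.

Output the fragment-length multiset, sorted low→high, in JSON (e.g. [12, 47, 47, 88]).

[3,6,6,6,7,7,9,9,12]

Site scan:
  ZebIX GATAT/4: at [23, 49, 55] ⇒ [27, 53, 59]
  IvoIX CTAATGT/0: at [37] ⇒ [37]
  VbrX (ACGT, off=0): no sites
  RvuIV GCCGG/2: at [32, 44] ⇒ [34, 46]
  TgoIII ACTTACTA/7: at [2, 14] ⇒ [9, 21]

All cut coordinates (distinct, sorted): [9, 21, 27, 34, 37, 46, 53, 59]

Fragments:
  [0,9): 9 bp
  [9,21): 12 bp
  [21,27): 6 bp
  [27,34): 7 bp
  [34,37): 3 bp
  [37,46): 9 bp
  [46,53): 7 bp
  [53,59): 6 bp
  [59,65): 6 bp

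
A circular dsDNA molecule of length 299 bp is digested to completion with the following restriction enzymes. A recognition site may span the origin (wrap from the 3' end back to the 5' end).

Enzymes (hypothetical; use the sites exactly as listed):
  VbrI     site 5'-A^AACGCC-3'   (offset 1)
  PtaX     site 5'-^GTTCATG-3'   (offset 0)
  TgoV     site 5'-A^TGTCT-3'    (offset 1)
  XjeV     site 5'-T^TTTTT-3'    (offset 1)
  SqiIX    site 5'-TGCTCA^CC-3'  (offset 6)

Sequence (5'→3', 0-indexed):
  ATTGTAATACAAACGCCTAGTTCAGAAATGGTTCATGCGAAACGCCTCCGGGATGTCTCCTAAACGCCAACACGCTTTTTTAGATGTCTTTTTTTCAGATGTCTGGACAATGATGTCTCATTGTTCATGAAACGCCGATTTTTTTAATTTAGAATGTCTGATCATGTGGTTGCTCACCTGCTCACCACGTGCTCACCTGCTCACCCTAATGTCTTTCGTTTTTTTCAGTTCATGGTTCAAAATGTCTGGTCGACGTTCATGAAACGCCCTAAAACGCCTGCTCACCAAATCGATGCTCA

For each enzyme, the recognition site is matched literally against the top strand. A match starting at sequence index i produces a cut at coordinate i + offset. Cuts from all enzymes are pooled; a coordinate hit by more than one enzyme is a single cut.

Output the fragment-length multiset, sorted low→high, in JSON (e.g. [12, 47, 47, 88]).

[1,1,1,5,6,7,8,8,8,8,8,9,9,9,9,10,10,10,11,12,12,13,14,14,14,15,19,22,26]

Scan for sites:
  VbrI (AAACGCC, off=1): starts [10, 39, 61, 129, 261, 271] → cuts [11, 40, 62, 130, 262, 272]
  PtaX (GTTCATG, off=0): starts [30, 122, 227, 254] → cuts [30, 122, 227, 254]
  TgoV (ATGTCT, off=1): starts [52, 83, 98, 112, 153, 208, 241] → cuts [53, 84, 99, 113, 154, 209, 242]
  XjeV (TTTTTT, off=1): starts [75, 88, 89, 138, 139, 218, 219] → cuts [76, 89, 90, 139, 140, 219, 220]
  SqiIX (TGCTCACC, off=6): starts [170, 178, 189, 197, 278] → cuts [176, 184, 195, 203, 284]

All cut coordinates (distinct, sorted): [11, 30, 40, 53, 62, 76, 84, 89, 90, 99, 113, 122, 130, 139, 140, 154, 176, 184, 195, 203, 209, 219, 220, 227, 242, 254, 262, 272, 284]

Fragment lengths:
  11→30: 19 bp
  30→40: 10 bp
  40→53: 13 bp
  53→62: 9 bp
  62→76: 14 bp
  76→84: 8 bp
  84→89: 5 bp
  89→90: 1 bp
  90→99: 9 bp
  99→113: 14 bp
  113→122: 9 bp
  122→130: 8 bp
  130→139: 9 bp
  139→140: 1 bp
  140→154: 14 bp
  154→176: 22 bp
  176→184: 8 bp
  184→195: 11 bp
  195→203: 8 bp
  203→209: 6 bp
  209→219: 10 bp
  219→220: 1 bp
  220→227: 7 bp
  227→242: 15 bp
  242→254: 12 bp
  254→262: 8 bp
  262→272: 10 bp
  272→284: 12 bp
  284→11 (wrap): 299-284+11 = 26 bp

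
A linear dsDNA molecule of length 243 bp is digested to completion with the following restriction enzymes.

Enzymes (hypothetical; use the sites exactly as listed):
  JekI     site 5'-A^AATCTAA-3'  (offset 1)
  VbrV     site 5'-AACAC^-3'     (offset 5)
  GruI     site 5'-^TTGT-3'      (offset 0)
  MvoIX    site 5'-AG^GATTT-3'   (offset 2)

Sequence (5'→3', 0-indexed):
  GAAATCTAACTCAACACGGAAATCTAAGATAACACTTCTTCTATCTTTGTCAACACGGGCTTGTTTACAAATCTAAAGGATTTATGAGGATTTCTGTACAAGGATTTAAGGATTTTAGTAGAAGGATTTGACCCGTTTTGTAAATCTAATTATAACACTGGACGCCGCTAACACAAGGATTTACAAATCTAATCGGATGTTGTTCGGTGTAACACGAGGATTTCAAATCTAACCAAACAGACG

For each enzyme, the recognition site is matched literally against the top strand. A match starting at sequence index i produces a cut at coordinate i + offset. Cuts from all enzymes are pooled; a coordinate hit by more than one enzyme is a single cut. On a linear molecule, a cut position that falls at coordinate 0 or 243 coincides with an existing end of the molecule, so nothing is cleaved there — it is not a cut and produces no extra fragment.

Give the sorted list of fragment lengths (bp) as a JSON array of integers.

[2,3,3,3,4,5,7,8,8,9,9,10,10,11,13,14,14,14,15,15,16,16,16,18]

Site scan:
  JekI AAATCTAA/1: at [1, 19, 68, 141, 184, 224] ⇒ [2, 20, 69, 142, 185, 225]
  VbrV AACAC/5: at [12, 30, 51, 153, 169, 210] ⇒ [17, 35, 56, 158, 174, 215]
  GruI TTGT/0: at [46, 60, 137, 199] ⇒ [46, 60, 137, 199]
  MvoIX AGGATTT/2: at [76, 86, 100, 108, 122, 175, 216] ⇒ [78, 88, 102, 110, 124, 177, 218]

All cut coordinates (distinct, sorted): [2, 17, 20, 35, 46, 56, 60, 69, 78, 88, 102, 110, 124, 137, 142, 158, 174, 177, 185, 199, 215, 218, 225]

Fragments:
  [0,2): 2 bp
  [2,17): 15 bp
  [17,20): 3 bp
  [20,35): 15 bp
  [35,46): 11 bp
  [46,56): 10 bp
  [56,60): 4 bp
  [60,69): 9 bp
  [69,78): 9 bp
  [78,88): 10 bp
  [88,102): 14 bp
  [102,110): 8 bp
  [110,124): 14 bp
  [124,137): 13 bp
  [137,142): 5 bp
  [142,158): 16 bp
  [158,174): 16 bp
  [174,177): 3 bp
  [177,185): 8 bp
  [185,199): 14 bp
  [199,215): 16 bp
  [215,218): 3 bp
  [218,225): 7 bp
  [225,243): 18 bp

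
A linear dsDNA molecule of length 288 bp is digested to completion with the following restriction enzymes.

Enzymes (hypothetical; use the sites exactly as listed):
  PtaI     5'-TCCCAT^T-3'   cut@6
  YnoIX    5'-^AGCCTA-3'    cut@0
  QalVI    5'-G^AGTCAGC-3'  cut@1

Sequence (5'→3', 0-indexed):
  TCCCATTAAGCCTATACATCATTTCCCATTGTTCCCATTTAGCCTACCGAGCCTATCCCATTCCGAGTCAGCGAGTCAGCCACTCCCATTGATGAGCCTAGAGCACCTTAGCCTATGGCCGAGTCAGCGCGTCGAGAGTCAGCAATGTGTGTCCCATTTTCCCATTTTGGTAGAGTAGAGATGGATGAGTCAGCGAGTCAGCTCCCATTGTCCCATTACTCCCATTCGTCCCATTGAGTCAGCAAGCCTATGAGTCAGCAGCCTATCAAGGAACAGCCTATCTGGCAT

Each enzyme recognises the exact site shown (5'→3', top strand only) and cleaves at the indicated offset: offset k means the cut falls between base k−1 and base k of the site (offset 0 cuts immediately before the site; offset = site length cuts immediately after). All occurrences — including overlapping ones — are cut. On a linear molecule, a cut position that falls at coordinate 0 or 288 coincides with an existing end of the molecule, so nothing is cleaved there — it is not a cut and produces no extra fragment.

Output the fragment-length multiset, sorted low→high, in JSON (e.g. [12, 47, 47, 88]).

Site scan:
  PtaI (TCCCATT, off=6): starts [0, 23, 32, 55, 83, 151, 159, 202, 210, 219, 228] → cuts [6, 29, 38, 61, 89, 157, 165, 208, 216, 225, 234]
  YnoIX (AGCCTA, off=0): starts [8, 40, 49, 94, 109, 244, 259, 274] → cuts [8, 40, 49, 94, 109, 244, 259, 274]
  QalVI (GAGTCAGC, off=1): starts [64, 72, 120, 135, 186, 194, 235, 251] → cuts [65, 73, 121, 136, 187, 195, 236, 252]

All cut coordinates (distinct, sorted): [6, 8, 29, 38, 40, 49, 61, 65, 73, 89, 94, 109, 121, 136, 157, 165, 187, 195, 208, 216, 225, 234, 236, 244, 252, 259, 274]

Fragments:
  [0,6): 6 bp
  [6,8): 2 bp
  [8,29): 21 bp
  [29,38): 9 bp
  [38,40): 2 bp
  [40,49): 9 bp
  [49,61): 12 bp
  [61,65): 4 bp
  [65,73): 8 bp
  [73,89): 16 bp
  [89,94): 5 bp
  [94,109): 15 bp
  [109,121): 12 bp
  [121,136): 15 bp
  [136,157): 21 bp
  [157,165): 8 bp
  [165,187): 22 bp
  [187,195): 8 bp
  [195,208): 13 bp
  [208,216): 8 bp
  [216,225): 9 bp
  [225,234): 9 bp
  [234,236): 2 bp
  [236,244): 8 bp
  [244,252): 8 bp
  [252,259): 7 bp
  [259,274): 15 bp
  [274,288): 14 bp

[2,2,2,4,5,6,7,8,8,8,8,8,8,9,9,9,9,12,12,13,14,15,15,15,16,21,21,22]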